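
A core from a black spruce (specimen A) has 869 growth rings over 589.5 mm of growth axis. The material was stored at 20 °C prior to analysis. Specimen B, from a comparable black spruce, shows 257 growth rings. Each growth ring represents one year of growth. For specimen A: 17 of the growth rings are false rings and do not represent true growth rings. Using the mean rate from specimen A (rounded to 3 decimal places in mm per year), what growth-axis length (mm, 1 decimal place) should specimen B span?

Specimen A: true growth ring count = 869 − 17 = 852.
A: 589.5 mm over 852 years gives 589.5 / 852 ≈ 0.692 mm/year.
Length of B = 0.692 × 257 = 177.8 mm.

177.8 mm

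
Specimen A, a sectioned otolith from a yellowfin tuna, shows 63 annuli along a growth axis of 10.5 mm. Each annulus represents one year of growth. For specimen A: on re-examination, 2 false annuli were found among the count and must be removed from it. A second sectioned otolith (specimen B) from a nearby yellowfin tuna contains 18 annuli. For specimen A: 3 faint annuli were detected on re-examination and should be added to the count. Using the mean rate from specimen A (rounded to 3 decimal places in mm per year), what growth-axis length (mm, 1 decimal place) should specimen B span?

Specimen A: correcting the raw count gives 63 − 2 + 3 = 64 true annuli.
A: Extension rate ≈ 10.5 / 64 = 0.164 mm per year.
Length of B = 0.164 × 18 = 3.0 mm.

3.0 mm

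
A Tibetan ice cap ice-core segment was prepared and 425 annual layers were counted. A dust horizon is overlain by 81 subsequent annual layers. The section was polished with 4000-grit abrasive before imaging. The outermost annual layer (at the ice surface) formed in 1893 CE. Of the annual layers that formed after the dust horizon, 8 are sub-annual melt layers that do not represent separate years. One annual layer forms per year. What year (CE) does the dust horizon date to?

1820 CE

There are 81 annual layers younger than the dust horizon.
81 − 8 false = 73 true annual layers after the dust horizon.
The annual layer at the ice surface is 1893 CE, so the dust horizon dates to 1893 − 73 = 1820 CE.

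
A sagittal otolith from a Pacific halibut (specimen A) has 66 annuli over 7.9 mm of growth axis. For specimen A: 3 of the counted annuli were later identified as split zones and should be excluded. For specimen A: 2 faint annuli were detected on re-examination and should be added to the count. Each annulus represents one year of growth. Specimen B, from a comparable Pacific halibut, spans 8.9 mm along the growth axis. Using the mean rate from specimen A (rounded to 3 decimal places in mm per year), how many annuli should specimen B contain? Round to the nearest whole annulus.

Specimen A: adjusted count: 66 − 3 + 2 = 65 annuli.
A: 7.9 mm over 65 years gives 7.9 / 65 ≈ 0.122 mm per year.
B spans 8.9 / 0.122 = 72.95 years ≈ 73 annuli.

73 annuli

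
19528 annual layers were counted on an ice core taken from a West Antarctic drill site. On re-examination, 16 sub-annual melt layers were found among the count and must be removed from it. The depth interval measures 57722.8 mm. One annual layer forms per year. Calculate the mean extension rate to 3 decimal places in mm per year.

2.958 mm per year

Correcting the raw count gives 19528 − 16 = 19512 true annual layers.
Mean rate = 57722.8 mm / 19512 years ≈ 2.958 mm per year.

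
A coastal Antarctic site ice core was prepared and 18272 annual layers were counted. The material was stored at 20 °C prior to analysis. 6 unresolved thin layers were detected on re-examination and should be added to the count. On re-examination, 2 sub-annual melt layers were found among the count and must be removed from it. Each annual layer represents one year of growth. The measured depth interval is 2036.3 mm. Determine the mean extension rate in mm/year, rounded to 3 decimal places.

After corrections the count is 18272 − 2 + 6 = 18276 annual layers.
Extension rate ≈ 2036.3 / 18276 = 0.111 mm/year.

0.111 mm/year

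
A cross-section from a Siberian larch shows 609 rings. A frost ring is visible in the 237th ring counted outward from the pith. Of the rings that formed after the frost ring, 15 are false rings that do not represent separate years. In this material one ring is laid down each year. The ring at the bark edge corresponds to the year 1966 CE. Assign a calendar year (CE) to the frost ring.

The frost ring sits at ring 237 from the pith, so 609 − 237 = 372 rings formed after it.
372 − 15 false = 357 true rings after the frost ring.
1966 − 357 = 1609 CE.

1609 CE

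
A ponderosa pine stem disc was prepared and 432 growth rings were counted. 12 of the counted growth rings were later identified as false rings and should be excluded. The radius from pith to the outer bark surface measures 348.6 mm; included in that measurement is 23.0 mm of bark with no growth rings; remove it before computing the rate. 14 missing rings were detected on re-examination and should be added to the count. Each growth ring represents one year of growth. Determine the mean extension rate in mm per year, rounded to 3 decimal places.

0.750 mm per year

Correcting the raw count gives 432 − 12 + 14 = 434 true growth rings.
Net length = 348.6 − 23.0 = 325.6 mm.
325.6 mm over 434 years gives 325.6 / 434 ≈ 0.750 mm per year.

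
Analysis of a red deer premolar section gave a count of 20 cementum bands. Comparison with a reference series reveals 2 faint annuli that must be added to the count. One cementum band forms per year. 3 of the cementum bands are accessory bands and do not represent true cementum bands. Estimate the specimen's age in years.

Correcting the raw count gives 20 − 3 + 2 = 19 true cementum bands.
At one cementum band per year, that is 19 years.

19 yr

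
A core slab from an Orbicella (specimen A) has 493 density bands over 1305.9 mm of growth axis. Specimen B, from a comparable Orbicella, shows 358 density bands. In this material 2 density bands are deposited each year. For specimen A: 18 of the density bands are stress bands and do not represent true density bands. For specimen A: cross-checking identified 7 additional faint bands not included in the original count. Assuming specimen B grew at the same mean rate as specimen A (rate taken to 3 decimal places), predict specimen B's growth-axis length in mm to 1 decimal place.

Specimen A: adjusted count: 493 − 18 + 7 = 482 density bands.
Specimen A: dividing by 2 density bands per year: 482 / 2 = 241 years.
A: Extension rate ≈ 1305.9 / 241 = 5.419 mm per year.
Specimen B: dividing by 2 density bands per year: 358 / 2 = 179 years. B's length ≈ 5.419 × 179 = 970.0 mm.

970.0 mm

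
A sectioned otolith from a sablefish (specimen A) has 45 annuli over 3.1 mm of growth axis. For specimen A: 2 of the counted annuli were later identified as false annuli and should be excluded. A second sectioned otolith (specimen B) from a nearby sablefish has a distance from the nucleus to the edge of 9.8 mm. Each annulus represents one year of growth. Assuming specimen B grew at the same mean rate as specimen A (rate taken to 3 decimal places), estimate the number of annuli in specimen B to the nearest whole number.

136 annuli

Specimen A: true annulus count = 45 − 2 = 43.
A: Mean rate = 3.1 mm / 43 years ≈ 0.072 mm/year.
For B, 9.8 / 0.072 = 136.11 years ≈ 136 annuli.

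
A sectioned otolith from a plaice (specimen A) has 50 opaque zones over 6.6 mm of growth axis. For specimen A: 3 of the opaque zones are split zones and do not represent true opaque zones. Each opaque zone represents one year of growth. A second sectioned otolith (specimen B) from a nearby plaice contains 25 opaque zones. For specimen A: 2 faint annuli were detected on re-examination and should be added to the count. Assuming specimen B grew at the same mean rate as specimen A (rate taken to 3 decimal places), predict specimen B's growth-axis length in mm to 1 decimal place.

3.4 mm

Specimen A: after corrections the count is 50 − 3 + 2 = 49 opaque zones.
A: 6.6 mm over 49 years gives 6.6 / 49 ≈ 0.135 mm/year.
For B, 0.135 mm/year × 25 years = 3.4 mm.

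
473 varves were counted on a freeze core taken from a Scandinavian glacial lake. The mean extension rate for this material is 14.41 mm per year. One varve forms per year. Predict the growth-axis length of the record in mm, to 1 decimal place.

6815.9 mm

473 years of growth are recorded.
Predicted length = 14.41 mm/year × 473 years = 6815.9 mm.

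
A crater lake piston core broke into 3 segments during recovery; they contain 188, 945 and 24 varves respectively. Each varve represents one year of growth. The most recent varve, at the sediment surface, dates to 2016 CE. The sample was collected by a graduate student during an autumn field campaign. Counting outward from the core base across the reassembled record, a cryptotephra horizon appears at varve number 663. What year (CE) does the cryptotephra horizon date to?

1522 CE

Total varves = 188 + 945 + 24 = 1157.
The cryptotephra horizon sits at varve 663 from the core base, so 1157 − 663 = 494 varves formed after it.
2016 − 494 = 1522 CE.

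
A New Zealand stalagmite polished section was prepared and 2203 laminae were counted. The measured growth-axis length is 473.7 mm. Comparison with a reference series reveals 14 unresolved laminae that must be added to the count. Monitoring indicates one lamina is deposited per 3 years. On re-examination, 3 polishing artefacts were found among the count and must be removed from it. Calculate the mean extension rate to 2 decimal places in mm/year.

0.07 mm/year

True lamina count = 2203 − 3 + 14 = 2214.
At 3 years per lamina, 2214 × 3 = 6642 years.
Extension rate ≈ 473.7 / 6642 = 0.07 mm/year.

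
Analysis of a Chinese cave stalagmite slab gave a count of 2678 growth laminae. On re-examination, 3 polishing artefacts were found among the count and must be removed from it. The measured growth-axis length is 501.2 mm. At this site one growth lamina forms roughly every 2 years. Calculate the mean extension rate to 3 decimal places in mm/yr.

0.094 mm/yr

Correcting the raw count gives 2678 − 3 = 2675 true growth laminae.
2675 growth laminae at 2 years each span 2675 × 2 = 5350 years.
Extension rate ≈ 501.2 / 5350 = 0.094 mm/yr.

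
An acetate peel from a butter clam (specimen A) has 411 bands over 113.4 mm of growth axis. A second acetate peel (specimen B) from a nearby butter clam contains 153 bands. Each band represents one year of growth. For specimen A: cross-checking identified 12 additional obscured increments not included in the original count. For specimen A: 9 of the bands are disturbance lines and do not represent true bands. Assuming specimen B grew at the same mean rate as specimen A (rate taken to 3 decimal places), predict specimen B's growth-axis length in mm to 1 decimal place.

41.9 mm

Specimen A: after corrections the count is 411 − 9 + 12 = 414 bands.
A: Extension rate ≈ 113.4 / 414 = 0.274 mm/year.
Length of B = 0.274 × 153 = 41.9 mm.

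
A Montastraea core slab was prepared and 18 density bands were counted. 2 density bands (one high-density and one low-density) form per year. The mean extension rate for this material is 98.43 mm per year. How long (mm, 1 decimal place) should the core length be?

Dividing by 2 density bands per year: 18 / 2 = 9 years.
9 years at 98.43 mm/year gives 98.43 × 9 = 885.9 mm.

885.9 mm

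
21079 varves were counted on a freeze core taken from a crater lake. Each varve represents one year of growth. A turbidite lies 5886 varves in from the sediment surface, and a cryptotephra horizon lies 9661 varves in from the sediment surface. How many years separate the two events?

3775 years

The two markers are separated by 9661 − 5886 = 3775 varves.
One varve per year makes the interval 3775 years.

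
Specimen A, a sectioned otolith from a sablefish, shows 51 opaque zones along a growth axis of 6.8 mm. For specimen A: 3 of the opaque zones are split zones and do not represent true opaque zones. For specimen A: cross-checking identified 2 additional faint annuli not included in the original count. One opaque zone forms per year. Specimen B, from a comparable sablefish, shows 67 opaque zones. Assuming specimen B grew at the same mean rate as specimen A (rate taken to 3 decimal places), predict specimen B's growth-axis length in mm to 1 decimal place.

Specimen A: true opaque zone count = 51 − 3 + 2 = 50.
A: Mean rate = 6.8 mm / 50 years ≈ 0.136 mm/year.
For B, 0.136 mm/year × 67 years = 9.1 mm.

9.1 mm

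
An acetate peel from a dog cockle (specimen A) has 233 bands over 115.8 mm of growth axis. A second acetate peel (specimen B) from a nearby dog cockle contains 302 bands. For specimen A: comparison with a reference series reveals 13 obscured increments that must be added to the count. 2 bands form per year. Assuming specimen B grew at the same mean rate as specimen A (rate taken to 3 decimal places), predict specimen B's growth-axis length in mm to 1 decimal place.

142.1 mm

Specimen A: correcting the raw count gives 233 + 13 = 246 true bands.
Specimen A: dividing by 2 bands per year: 246 / 2 = 123 years.
A: Extension rate ≈ 115.8 / 123 = 0.941 mm/year.
Specimen B: with 2 bands per year, 302 / 2 = 151 years. Length of B = 0.941 × 151 = 142.1 mm.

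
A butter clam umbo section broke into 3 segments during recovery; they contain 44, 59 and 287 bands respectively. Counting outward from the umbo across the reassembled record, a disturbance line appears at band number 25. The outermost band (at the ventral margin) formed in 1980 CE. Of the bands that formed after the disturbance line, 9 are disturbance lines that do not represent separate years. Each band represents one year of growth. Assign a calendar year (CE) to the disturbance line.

1624 CE

Total bands = 44 + 59 + 287 = 390.
390 − 25 = 365 bands lie beyond the disturbance line toward the ventral margin.
Removing the 9 false bands leaves 365 − 9 = 356 true bands beyond the disturbance line.
1980 − 356 = 1624 CE.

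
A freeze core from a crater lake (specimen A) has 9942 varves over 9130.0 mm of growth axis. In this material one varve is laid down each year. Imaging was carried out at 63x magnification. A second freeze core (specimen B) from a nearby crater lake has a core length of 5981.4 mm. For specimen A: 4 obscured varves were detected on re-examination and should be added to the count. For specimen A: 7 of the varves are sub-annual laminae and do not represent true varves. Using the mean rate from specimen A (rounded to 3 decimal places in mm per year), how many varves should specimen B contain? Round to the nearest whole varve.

Specimen A: true varve count = 9942 − 7 + 4 = 9939.
A: Mean rate = 9130.0 mm / 9939 years ≈ 0.919 mm/yr.
For B, 5981.4 / 0.919 = 6508.60 years ≈ 6509 varves.

6509 varves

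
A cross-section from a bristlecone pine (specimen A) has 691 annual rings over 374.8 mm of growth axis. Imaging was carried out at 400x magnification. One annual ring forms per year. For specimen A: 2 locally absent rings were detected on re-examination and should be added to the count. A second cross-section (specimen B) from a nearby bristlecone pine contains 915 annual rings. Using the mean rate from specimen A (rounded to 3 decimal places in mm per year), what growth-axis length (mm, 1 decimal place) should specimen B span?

495.0 mm

Specimen A: after corrections the count is 691 + 2 = 693 annual rings.
A: Mean rate = 374.8 mm / 693 years ≈ 0.541 mm/yr.
For B, 0.541 mm/year × 915 years = 495.0 mm.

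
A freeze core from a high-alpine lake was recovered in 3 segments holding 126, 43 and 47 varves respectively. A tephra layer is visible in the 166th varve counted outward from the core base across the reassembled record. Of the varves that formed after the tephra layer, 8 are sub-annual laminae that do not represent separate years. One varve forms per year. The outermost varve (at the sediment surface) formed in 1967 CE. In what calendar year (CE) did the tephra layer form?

Total varves = 126 + 43 + 47 = 216.
The tephra layer sits at varve 166 from the core base, so 216 − 166 = 50 varves formed after it.
50 − 8 false = 42 true varves after the tephra layer.
1967 − 42 = 1925 CE.

1925 CE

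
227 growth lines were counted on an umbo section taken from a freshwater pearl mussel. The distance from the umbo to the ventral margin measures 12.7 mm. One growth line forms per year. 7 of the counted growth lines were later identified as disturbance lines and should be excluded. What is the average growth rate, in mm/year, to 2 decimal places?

Correcting the raw count gives 227 − 7 = 220 true growth lines.
12.7 mm over 220 years gives 12.7 / 220 ≈ 0.06 mm/year.

0.06 mm/year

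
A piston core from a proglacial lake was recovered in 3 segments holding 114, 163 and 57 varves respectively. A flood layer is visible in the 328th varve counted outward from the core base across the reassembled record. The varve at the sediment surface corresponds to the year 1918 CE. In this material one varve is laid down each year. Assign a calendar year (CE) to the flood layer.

Total varves = 114 + 163 + 57 = 334.
The flood layer sits at varve 328 from the core base, so 334 − 328 = 6 varves formed after it.
Counting back 6 years from 1918 CE places the flood layer in 1918 − 6 = 1912 CE.

1912 CE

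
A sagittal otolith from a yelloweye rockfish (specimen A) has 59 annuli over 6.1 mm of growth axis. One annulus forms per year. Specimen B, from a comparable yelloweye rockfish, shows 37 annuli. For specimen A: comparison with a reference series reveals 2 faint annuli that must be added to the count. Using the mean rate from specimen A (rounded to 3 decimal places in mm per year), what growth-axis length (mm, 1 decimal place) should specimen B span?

3.7 mm

Specimen A: true annulus count = 59 + 2 = 61.
A: Extension rate ≈ 6.1 / 61 = 0.100 mm/year.
For B, 0.100 mm/year × 37 years = 3.7 mm.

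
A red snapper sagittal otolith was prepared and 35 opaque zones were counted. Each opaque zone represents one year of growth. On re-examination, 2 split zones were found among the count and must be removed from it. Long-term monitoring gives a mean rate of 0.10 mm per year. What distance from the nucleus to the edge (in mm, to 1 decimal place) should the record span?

3.3 mm

After corrections the count is 35 − 2 = 33 opaque zones.
33 years at 0.10 mm/year gives 0.10 × 33 = 3.3 mm.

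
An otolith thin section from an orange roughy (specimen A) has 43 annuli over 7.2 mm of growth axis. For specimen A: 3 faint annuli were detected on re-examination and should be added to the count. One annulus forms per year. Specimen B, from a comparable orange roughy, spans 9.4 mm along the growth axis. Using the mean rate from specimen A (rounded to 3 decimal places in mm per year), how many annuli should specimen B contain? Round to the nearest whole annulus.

Specimen A: correcting the raw count gives 43 + 3 = 46 true annuli.
A: Mean rate = 7.2 mm / 46 years ≈ 0.157 mm/year.
For B, 9.4 / 0.157 = 59.87 years ≈ 60 annuli.

60 annuli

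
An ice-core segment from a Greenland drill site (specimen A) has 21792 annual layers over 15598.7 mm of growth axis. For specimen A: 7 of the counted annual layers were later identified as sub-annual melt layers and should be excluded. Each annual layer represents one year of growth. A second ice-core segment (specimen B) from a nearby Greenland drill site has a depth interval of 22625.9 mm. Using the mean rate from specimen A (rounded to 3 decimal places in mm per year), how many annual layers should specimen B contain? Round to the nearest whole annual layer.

Specimen A: adjusted count: 21792 − 7 = 21785 annual layers.
A: Extension rate ≈ 15598.7 / 21785 = 0.716 mm/year.
B spans 22625.9 / 0.716 = 31600.42 years ≈ 31600 annual layers.

31600 annual layers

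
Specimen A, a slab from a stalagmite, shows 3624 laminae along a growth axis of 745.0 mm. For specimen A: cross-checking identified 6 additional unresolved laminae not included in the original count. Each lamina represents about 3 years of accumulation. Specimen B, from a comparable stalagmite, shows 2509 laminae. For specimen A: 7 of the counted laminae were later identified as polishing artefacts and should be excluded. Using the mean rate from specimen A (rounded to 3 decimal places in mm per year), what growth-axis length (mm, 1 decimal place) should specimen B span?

519.4 mm

Specimen A: adjusted count: 3624 − 7 + 6 = 3623 laminae.
Specimen A: multiplying by 3 years per lamina: 3623 × 3 = 10869 years.
A: Mean rate = 745.0 mm / 10869 years ≈ 0.069 mm per year.
Specimen B: multiplying by 3 years per lamina: 2509 × 3 = 7527 years. B's length ≈ 0.069 × 7527 = 519.4 mm.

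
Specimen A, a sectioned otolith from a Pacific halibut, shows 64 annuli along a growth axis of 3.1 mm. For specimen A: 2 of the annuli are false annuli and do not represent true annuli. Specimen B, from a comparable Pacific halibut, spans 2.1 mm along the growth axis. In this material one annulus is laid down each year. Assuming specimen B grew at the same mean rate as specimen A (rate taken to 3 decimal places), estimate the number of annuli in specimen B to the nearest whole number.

42 annuli

Specimen A: adjusted count: 64 − 2 = 62 annuli.
A: Extension rate ≈ 3.1 / 62 = 0.050 mm/year.
Specimen B: 2.1 mm / 0.050 mm per year = 42.00 years ≈ 42 annuli.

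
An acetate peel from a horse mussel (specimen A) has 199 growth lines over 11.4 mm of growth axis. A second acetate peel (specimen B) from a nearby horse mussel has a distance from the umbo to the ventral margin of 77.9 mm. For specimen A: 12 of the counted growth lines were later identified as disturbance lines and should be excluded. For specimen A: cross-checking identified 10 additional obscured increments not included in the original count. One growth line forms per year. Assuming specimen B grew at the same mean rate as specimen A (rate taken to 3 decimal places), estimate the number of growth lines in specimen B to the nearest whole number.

Specimen A: after corrections the count is 199 − 12 + 10 = 197 growth lines.
A: 11.4 mm over 197 years gives 11.4 / 197 ≈ 0.058 mm/yr.
For B, 77.9 / 0.058 = 1343.10 years ≈ 1343 growth lines.

1343 growth lines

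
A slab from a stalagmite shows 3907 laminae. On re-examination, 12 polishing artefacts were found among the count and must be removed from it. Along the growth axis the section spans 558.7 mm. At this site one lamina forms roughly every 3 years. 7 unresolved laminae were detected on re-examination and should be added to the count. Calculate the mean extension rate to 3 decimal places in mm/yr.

After corrections the count is 3907 − 12 + 7 = 3902 laminae.
At 3 years per lamina, 3902 × 3 = 11706 years.
Extension rate ≈ 558.7 / 11706 = 0.048 mm/yr.

0.048 mm/yr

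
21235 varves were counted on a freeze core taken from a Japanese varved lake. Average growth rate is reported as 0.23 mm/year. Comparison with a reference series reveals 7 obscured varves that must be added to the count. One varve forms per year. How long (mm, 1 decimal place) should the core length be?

4885.7 mm

True varve count = 21235 + 7 = 21242.
Predicted length = 0.23 mm/year × 21242 years = 4885.7 mm.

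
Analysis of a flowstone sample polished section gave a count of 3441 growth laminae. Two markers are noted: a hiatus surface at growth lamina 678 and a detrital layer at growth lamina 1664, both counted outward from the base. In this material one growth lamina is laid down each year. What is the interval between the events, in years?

986 yr

Separation: 1664 − 678 = 986 growth laminae.
That is 986 years at one growth lamina per year.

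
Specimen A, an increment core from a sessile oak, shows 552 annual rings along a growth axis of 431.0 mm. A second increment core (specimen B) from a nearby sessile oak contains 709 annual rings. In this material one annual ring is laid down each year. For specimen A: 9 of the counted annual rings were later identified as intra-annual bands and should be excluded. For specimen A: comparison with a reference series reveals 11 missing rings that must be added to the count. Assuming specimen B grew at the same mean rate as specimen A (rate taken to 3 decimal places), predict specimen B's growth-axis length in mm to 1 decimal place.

Specimen A: after corrections the count is 552 − 9 + 11 = 554 annual rings.
A: Mean rate = 431.0 mm / 554 years ≈ 0.778 mm per year.
B's length ≈ 0.778 × 709 = 551.6 mm.

551.6 mm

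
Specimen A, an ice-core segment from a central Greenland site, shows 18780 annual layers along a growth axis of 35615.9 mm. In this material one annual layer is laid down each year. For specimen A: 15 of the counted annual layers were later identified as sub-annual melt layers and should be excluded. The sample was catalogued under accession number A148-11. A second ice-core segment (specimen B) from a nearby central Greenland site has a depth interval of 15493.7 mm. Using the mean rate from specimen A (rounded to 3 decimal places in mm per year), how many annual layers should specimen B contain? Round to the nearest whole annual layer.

8163 annual layers

Specimen A: true annual layer count = 18780 − 15 = 18765.
A: Extension rate ≈ 35615.9 / 18765 = 1.898 mm/yr.
B spans 15493.7 / 1.898 = 8163.17 years ≈ 8163 annual layers.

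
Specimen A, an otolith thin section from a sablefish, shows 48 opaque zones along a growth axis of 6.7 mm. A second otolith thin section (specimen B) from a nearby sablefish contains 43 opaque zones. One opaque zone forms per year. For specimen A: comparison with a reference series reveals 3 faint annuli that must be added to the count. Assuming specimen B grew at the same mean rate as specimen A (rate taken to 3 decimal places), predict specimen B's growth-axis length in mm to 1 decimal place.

Specimen A: after corrections the count is 48 + 3 = 51 opaque zones.
A: Mean rate = 6.7 mm / 51 years ≈ 0.131 mm/year.
B's length ≈ 0.131 × 43 = 5.6 mm.

5.6 mm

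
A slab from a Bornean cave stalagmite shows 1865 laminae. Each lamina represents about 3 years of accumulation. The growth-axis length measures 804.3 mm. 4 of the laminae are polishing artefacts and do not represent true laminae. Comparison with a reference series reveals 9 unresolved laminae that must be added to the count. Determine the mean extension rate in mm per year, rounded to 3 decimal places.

0.143 mm per year

After corrections the count is 1865 − 4 + 9 = 1870 laminae.
1870 laminae at 3 years each span 1870 × 3 = 5610 years.
804.3 mm over 5610 years gives 804.3 / 5610 ≈ 0.143 mm per year.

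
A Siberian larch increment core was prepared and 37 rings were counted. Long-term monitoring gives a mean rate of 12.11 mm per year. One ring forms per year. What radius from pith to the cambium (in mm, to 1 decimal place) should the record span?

37 years of growth are recorded.
Length ≈ 12.11 × 37 = 448.1 mm.

448.1 mm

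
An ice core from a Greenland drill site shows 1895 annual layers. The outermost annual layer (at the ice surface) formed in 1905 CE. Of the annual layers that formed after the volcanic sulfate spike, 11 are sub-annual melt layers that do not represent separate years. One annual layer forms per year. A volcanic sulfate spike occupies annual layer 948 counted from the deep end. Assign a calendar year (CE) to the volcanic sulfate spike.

969 CE

1895 − 948 = 947 annual layers lie beyond the volcanic sulfate spike toward the ice surface.
Excluding 11 false annual layers: 947 − 11 = 936.
Counting back 936 years from 1905 CE places the volcanic sulfate spike in 1905 − 936 = 969 CE.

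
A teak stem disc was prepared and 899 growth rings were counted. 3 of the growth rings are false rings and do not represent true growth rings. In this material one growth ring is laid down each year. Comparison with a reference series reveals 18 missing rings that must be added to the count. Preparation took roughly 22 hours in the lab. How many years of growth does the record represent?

914 years

Adjusted count: 899 − 3 + 18 = 914 growth rings.
One growth ring per year makes the duration 914 years.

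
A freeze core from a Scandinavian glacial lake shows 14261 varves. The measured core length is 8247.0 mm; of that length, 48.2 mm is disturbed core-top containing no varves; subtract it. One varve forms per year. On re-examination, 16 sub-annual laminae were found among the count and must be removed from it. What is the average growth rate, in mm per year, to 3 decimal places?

0.576 mm per year

Adjusted count: 14261 − 16 = 14245 varves.
Removing the 48.2 mm offcut leaves 8247.0 − 48.2 = 8198.8 mm.
Mean rate = 8198.8 mm / 14245 years ≈ 0.576 mm per year.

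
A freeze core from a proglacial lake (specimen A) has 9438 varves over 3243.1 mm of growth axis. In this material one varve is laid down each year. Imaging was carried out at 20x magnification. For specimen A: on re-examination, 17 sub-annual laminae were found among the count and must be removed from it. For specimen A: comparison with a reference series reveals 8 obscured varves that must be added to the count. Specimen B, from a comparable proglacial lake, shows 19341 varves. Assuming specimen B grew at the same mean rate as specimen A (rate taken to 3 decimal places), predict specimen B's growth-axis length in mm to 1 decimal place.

Specimen A: adjusted count: 9438 − 17 + 8 = 9429 varves.
A: 3243.1 mm over 9429 years gives 3243.1 / 9429 ≈ 0.344 mm per year.
Length of B = 0.344 × 19341 = 6653.3 mm.

6653.3 mm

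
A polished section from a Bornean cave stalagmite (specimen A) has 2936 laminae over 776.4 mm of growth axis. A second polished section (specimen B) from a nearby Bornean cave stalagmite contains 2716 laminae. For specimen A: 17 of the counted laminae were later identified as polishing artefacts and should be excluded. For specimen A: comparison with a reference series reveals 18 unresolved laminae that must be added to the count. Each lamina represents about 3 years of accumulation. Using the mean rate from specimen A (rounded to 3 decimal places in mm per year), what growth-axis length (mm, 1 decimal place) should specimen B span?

Specimen A: true lamina count = 2936 − 17 + 18 = 2937.
Specimen A: at 3 years per lamina, 2937 × 3 = 8811 years.
A: 776.4 mm over 8811 years gives 776.4 / 8811 ≈ 0.088 mm/year.
Specimen B: multiplying by 3 years per lamina: 2716 × 3 = 8148 years. Length of B = 0.088 × 8148 = 717.0 mm.

717.0 mm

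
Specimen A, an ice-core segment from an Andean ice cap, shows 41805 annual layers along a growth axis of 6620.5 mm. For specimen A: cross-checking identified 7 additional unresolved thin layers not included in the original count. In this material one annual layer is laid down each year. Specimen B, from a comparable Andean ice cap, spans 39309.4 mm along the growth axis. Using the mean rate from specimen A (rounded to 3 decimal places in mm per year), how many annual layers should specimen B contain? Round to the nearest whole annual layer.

248794 annual layers

Specimen A: correcting the raw count gives 41805 + 7 = 41812 true annual layers.
A: Extension rate ≈ 6620.5 / 41812 = 0.158 mm per year.
For B, 39309.4 / 0.158 = 248793.67 years ≈ 248794 annual layers.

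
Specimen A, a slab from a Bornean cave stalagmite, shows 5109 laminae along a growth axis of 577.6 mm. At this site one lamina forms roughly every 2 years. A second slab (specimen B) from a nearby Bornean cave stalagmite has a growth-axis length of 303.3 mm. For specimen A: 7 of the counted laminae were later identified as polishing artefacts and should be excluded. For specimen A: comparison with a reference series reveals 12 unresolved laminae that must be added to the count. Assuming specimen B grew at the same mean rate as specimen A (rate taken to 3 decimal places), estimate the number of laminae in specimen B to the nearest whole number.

2708 laminae

Specimen A: adjusted count: 5109 − 7 + 12 = 5114 laminae.
Specimen A: at 2 years per lamina, 5114 × 2 = 10228 years.
A: Extension rate ≈ 577.6 / 10228 = 0.056 mm/yr.
Specimen B: 303.3 mm / 0.056 mm per year = 5416.07 years; at 2 years per lamina that is 5416.07 / 2 ≈ 2708 laminae.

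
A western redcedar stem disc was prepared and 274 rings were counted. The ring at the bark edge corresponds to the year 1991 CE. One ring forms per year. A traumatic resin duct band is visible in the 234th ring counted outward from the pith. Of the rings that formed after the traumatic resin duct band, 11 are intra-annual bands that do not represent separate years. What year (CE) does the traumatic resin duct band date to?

The traumatic resin duct band sits at ring 234 from the pith, so 274 − 234 = 40 rings formed after it.
Excluding 11 false rings: 40 − 11 = 29.
Counting back 29 years from 1991 CE places the traumatic resin duct band in 1991 − 29 = 1962 CE.

1962 CE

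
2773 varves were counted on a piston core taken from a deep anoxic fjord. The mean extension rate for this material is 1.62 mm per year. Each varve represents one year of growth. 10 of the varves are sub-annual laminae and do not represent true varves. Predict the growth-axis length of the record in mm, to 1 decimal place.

4476.1 mm

Adjusted count: 2773 − 10 = 2763 varves.
2763 years at 1.62 mm/year gives 1.62 × 2763 = 4476.1 mm.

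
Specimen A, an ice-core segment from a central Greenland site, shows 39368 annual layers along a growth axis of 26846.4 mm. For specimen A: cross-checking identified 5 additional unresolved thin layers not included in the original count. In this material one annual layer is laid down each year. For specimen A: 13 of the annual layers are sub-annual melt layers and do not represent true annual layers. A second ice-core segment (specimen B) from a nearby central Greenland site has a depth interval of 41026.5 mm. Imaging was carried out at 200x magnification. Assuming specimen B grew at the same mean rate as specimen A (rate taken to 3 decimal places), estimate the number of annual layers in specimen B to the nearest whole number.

Specimen A: after corrections the count is 39368 − 13 + 5 = 39360 annual layers.
A: 26846.4 mm over 39360 years gives 26846.4 / 39360 ≈ 0.682 mm/year.
B spans 41026.5 / 0.682 = 60156.16 years ≈ 60156 annual layers.

60156 annual layers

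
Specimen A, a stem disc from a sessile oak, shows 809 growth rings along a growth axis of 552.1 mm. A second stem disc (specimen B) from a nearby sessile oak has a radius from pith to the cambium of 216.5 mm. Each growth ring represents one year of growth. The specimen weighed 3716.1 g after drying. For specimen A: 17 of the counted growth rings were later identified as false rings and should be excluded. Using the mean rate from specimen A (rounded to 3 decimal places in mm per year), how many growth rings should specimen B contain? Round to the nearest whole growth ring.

Specimen A: true growth ring count = 809 − 17 = 792.
A: 552.1 mm over 792 years gives 552.1 / 792 ≈ 0.697 mm per year.
B spans 216.5 / 0.697 = 310.62 years ≈ 311 growth rings.

311 growth rings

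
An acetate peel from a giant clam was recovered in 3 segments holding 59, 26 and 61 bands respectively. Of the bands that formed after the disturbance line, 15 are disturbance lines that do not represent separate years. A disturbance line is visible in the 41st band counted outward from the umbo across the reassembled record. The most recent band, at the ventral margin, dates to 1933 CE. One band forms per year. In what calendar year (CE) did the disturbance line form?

Total bands = 59 + 26 + 61 = 146.
The disturbance line sits at band 41 from the umbo, so 146 − 41 = 105 bands formed after it.
Removing the 15 false bands leaves 105 − 15 = 90 true bands beyond the disturbance line.
The band at the ventral margin is 1933 CE, so the disturbance line dates to 1933 − 90 = 1843 CE.

1843 CE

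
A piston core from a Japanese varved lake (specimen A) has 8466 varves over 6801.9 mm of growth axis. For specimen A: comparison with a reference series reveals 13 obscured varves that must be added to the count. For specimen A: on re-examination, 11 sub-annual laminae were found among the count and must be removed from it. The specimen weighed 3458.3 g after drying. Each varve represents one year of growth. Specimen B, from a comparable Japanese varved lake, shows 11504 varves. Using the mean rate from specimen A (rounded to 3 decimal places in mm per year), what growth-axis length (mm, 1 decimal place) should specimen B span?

9237.7 mm

Specimen A: true varve count = 8466 − 11 + 13 = 8468.
A: Mean rate = 6801.9 mm / 8468 years ≈ 0.803 mm per year.
Length of B = 0.803 × 11504 = 9237.7 mm.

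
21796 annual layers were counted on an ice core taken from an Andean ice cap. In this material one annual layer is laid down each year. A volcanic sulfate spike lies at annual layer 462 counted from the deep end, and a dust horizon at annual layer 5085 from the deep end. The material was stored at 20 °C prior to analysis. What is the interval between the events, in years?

5085 − 462 = 4623 annual layers lie between the two events.
One annual layer per year makes the interval 4623 years.

4623 years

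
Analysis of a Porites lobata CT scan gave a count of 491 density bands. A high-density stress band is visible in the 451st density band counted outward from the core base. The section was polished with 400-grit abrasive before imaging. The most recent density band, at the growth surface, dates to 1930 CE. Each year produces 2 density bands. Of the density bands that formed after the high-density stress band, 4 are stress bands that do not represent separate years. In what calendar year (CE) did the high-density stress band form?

1912 CE

491 − 451 = 40 density bands lie beyond the high-density stress band toward the growth surface.
Removing the 4 false density bands leaves 40 − 4 = 36 true density bands beyond the high-density stress band.
Dividing by 2 density bands per year: 36 / 2 = 18 years.
The density band at the growth surface is 1930 CE, so the high-density stress band dates to 1930 − 18 = 1912 CE.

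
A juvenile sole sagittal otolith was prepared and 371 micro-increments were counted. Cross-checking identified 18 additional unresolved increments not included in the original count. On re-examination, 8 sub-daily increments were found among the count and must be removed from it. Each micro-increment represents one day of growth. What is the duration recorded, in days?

After corrections the count is 371 − 8 + 18 = 381 micro-increments.
At one micro-increment per day, that is 381 days.

381 d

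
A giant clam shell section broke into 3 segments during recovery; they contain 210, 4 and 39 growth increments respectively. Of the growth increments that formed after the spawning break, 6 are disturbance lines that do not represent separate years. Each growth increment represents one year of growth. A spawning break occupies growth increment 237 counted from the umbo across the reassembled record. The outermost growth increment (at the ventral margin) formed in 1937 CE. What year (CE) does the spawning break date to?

Total growth increments = 210 + 4 + 39 = 253.
253 − 237 = 16 growth increments lie beyond the spawning break toward the ventral margin.
16 − 6 false = 10 true growth increments after the spawning break.
1937 − 10 = 1927 CE.

1927 CE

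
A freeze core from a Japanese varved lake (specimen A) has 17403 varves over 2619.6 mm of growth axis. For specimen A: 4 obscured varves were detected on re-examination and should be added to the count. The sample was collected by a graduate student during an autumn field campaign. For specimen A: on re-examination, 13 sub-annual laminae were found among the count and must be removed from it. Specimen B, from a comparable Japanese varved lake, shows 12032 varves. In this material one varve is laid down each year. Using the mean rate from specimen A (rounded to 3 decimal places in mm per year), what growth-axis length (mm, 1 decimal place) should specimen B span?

Specimen A: true varve count = 17403 − 13 + 4 = 17394.
A: 2619.6 mm over 17394 years gives 2619.6 / 17394 ≈ 0.151 mm/year.
B's length ≈ 0.151 × 12032 = 1816.8 mm.

1816.8 mm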